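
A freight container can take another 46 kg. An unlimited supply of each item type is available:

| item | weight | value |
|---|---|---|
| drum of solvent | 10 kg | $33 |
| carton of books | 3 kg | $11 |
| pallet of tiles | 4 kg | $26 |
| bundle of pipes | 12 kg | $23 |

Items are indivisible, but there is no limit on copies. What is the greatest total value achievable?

$286

Best value-per-unit is pallet of tiles at 26/4, and filling with it alone uses weight 11×4=44. No mix of the others beats 11×26 = 286.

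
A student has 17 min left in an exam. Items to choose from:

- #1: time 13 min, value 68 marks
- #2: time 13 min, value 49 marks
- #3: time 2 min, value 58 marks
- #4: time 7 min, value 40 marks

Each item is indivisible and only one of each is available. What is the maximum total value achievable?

126 marks

Check high-value combinations within 17 min:
- #1+#3: time 13+2=15, value 68+58=126
- #2+#3: time 13+2=15, value 49+58=107
- #3+#4: time 2+7=9, value 58+40=98
Best: 126 marks.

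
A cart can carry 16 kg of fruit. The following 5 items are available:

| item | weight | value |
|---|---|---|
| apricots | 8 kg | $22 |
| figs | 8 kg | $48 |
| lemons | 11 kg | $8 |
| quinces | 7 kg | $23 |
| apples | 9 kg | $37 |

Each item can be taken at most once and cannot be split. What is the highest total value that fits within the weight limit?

Check high-value combinations within 16 kg:
- figs+quinces: weight 8+7=15, value 48+23=71
- apricots+figs: weight 8+8=16, value 22+48=70
- quinces+apples: weight 7+9=16, value 23+37=60
- figs: weight 8, value 48
Best: $71.

$71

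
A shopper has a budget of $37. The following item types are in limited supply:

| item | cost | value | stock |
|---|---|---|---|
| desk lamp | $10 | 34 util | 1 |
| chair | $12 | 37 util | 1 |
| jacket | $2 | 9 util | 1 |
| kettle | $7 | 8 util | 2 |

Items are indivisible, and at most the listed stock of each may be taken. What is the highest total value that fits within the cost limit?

88 util

Best selections within cost 37 and stock limits:
- 1×desk lamp + 1×chair + 1×jacket + 1×kettle: cost 31, value 88
- 1×desk lamp + 1×chair + 2×kettle: cost 36, value 87
Best: 88 util.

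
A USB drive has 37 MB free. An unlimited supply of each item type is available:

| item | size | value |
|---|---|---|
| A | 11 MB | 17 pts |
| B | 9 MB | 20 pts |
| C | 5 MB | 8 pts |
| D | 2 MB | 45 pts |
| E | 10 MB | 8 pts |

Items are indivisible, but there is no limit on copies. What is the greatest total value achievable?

Best value-per-unit is D at 45/2, and filling with it alone uses size 18×2=36. No mix of the others beats 18×45 = 810.

810 pts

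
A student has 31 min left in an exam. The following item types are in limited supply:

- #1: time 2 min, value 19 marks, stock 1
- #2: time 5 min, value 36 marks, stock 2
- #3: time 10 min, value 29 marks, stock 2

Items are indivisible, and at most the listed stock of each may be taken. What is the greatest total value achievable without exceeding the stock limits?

130 marks

Best selections within time 31 and stock limits:
- 2×#2 + 2×#3: time 30, value 130
- 1×#1 + 2×#2 + 1×#3: time 22, value 120
Best: 130 marks.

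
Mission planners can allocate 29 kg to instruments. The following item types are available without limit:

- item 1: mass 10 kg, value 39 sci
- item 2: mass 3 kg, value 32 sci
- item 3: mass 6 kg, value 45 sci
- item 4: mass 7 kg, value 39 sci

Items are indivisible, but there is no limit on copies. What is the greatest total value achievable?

Best value-per-unit is item 2 at 32/3, and filling with it alone uses mass 9×3=27. No mix of the others beats 9×32 = 288.

288 sci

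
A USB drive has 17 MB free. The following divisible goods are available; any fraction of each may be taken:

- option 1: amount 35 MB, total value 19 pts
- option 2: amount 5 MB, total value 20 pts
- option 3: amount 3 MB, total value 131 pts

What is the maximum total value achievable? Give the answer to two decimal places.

Take in order of value per unit:
- option 3 (131/3 per unit): all 3 → value 131, running total 131.00
- option 2 (20/5 per unit): all 5 → value 20, running total 151.00
- option 1 (19/35 per unit): 9 of 35 → value 9×19/35 = 4.8857, running total 155.89
Total 155.89.

155.89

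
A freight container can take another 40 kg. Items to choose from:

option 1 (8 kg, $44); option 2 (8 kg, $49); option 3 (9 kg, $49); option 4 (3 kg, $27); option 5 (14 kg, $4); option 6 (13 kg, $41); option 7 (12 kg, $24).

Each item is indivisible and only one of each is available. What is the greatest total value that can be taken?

Check high-value combinations within 40 kg:
- option 1+option 2+option 3+option 4+option 7: weight 8+8+9+3+12=40, value 44+49+49+27+24=193
- option 1+option 2+option 3+option 6: weight 8+8+9+13=38, value 44+49+49+41=183
- option 1+option 2+option 3+option 4: weight 8+8+9+3=28, value 44+49+49+27=169
- option 2+option 3+option 4+option 6: weight 8+9+3+13=33, value 49+49+27+41=166
Best: $193.

$193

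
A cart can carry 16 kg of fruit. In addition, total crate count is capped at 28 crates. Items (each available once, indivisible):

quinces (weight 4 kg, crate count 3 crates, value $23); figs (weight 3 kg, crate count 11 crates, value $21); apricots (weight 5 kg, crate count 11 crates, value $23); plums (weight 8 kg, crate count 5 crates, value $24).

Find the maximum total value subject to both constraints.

Feasible sets respecting both limits:
- quinces+figs+plums: weight 15, crate count 19, value 68
- figs+apricots+plums: weight 16, crate count 27, value 68
- quinces+figs+apricots: weight 12, crate count 25, value 67
Best: $68.

$68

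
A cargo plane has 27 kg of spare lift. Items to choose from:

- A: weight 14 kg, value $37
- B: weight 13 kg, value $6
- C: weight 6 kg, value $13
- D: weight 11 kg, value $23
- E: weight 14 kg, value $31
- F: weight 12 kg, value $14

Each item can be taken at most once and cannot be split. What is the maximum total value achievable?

$60

Check high-value combinations within 27 kg:
- A+D: weight 14+11=25, value 37+23=60
- D+E: weight 11+14=25, value 23+31=54
- A+F: weight 14+12=26, value 37+14=51
Best: $60.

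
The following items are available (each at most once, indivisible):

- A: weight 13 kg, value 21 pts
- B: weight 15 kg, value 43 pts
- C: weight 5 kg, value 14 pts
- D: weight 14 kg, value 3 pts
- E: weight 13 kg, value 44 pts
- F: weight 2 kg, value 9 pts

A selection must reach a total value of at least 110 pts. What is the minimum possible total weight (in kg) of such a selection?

Subsets with value ≥ 110, sorted by total weight:
- B+C+E+F: weight 35, value 110
- A+B+E+F: weight 43, value 117
Minimum weight: 35 kg.

35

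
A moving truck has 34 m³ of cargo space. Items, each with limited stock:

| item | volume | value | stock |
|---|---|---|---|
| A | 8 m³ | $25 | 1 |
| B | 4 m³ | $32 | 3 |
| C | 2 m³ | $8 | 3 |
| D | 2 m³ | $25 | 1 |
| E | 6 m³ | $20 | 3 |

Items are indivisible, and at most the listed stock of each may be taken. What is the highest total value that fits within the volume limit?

Best selections within volume 34 and stock limits:
- 1×A + 3×B + 3×C + 1×D + 1×E: volume 34, value 190
- 3×B + 1×C + 1×D + 3×E: volume 34, value 189
- 1×A + 3×B + 1×D + 2×E: volume 34, value 186
- 3×B + 3×C + 1×D + 2×E: volume 32, value 185
Best: $190.

$190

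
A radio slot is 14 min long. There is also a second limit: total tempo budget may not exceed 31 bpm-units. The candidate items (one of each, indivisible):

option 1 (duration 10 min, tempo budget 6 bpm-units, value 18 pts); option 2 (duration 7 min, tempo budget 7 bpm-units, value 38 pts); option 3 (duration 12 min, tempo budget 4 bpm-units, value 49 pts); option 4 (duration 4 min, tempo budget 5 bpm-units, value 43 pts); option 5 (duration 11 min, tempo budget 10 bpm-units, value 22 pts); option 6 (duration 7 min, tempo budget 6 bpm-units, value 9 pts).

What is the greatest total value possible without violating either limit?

Feasible sets respecting both limits:
- option 2+option 4: duration 11, tempo budget 12, value 81
- option 1+option 4: duration 14, tempo budget 11, value 61
- option 4+option 6: duration 11, tempo budget 11, value 52
- option 3: duration 12, tempo budget 4, value 49
Best: 81 pts.

81 pts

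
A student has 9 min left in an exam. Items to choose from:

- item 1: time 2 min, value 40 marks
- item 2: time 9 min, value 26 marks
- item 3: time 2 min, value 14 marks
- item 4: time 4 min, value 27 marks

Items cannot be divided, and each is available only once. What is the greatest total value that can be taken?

81 marks

This is a 0/1 knapsack; check combinations near the capacity.
- item 1+item 3+item 4: time 2+2+4=8, value 40+14+27=81
- item 1+item 4: time 2+4=6, value 40+27=67
- item 1+item 3: time 2+2=4, value 40+14=54
- item 3+item 4: time 2+4=6, value 14+27=41
Best: 81 marks.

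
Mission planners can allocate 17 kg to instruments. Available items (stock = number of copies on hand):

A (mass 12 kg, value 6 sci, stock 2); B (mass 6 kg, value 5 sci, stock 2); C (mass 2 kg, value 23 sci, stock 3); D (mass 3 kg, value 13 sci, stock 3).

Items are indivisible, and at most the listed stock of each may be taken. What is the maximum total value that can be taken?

108 sci

Top feasible selections:
- 3×C + 3×D: mass 15, value 108
- 3×C + 2×D: mass 12, value 95
- 1×B + 3×C + 1×D: mass 15, value 87
Best: 108 sci.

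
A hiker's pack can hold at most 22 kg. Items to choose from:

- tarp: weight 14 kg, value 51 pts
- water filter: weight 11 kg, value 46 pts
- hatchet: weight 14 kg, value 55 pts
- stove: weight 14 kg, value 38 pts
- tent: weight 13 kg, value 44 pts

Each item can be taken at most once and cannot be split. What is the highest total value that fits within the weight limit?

55 pts

Check high-value combinations within 22 kg:
- hatchet: weight 14, value 55
- tarp: weight 14, value 51
- water filter: weight 11, value 46
- tent: weight 13, value 44
Best: 55 pts.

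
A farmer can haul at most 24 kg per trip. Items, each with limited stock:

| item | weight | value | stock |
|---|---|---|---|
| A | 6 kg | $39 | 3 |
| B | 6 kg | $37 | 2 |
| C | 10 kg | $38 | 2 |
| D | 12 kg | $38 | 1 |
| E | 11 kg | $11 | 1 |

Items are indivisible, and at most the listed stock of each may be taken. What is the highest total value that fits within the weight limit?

Top feasible selections:
- 3×A + 1×B: weight 24, value 154
- 2×A + 2×B: weight 24, value 152
- 3×A: weight 18, value 117
- 2×A + 1×C: weight 22, value 116
Best: $154.

$154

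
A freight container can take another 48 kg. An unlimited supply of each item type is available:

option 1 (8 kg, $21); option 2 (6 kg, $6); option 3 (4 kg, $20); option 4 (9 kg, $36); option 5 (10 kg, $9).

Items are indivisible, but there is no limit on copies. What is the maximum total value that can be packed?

Best value-per-unit is option 3 at 20/4, and filling with it alone uses weight 12×4=48. No mix of the others beats 12×20 = 240.

$240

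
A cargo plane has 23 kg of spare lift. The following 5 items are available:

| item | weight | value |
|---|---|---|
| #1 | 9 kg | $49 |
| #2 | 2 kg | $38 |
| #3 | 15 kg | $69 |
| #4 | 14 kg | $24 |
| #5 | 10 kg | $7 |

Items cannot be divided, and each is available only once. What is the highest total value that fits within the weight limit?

$107

Check high-value combinations within 23 kg:
- #2+#3: weight 2+15=17, value 38+69=107
- #1+#2+#5: weight 9+2+10=21, value 49+38+7=94
- #1+#2: weight 9+2=11, value 49+38=87
- #1+#4: weight 9+14=23, value 49+24=73
Best: $107.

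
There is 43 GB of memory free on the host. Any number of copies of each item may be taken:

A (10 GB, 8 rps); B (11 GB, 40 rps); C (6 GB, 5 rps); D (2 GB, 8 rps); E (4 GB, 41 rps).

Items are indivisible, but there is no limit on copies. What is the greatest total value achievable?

418 rps

Best value-per-unit is E at 41/4; filling with it alone gives 10×41 = 410.
Optimal mix: 1×D + 10×E → memory 42, value 418.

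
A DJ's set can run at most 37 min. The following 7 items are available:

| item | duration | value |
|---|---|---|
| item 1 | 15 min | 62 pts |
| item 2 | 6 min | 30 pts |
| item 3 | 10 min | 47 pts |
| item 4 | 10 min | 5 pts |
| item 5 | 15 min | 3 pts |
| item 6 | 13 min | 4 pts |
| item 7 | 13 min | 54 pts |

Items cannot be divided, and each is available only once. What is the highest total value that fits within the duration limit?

146 pts

This is a 0/1 knapsack; check combinations near the capacity.
- item 1+item 2+item 7: duration 15+6+13=34, value 62+30+54=146
- item 1+item 2+item 3: duration 15+6+10=31, value 62+30+47=139
- item 2+item 3+item 7: duration 6+10+13=29, value 30+47+54=131
- item 1+item 7: duration 15+13=28, value 62+54=116
- item 1+item 3+item 4: duration 15+10+10=35, value 62+47+5=114
Best: 146 pts.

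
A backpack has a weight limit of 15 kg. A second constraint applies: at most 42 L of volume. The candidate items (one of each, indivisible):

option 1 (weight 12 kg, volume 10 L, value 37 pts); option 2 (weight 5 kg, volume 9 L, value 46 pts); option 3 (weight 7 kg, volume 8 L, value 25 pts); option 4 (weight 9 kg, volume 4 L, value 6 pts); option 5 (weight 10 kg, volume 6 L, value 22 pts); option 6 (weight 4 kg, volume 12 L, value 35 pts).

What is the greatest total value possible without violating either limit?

Feasible sets respecting both limits:
- option 2+option 6: weight 9, volume 21, value 81
- option 2+option 3: weight 12, volume 17, value 71
- option 2+option 5: weight 15, volume 15, value 68
- option 3+option 6: weight 11, volume 20, value 60
Best: 81 pts.

81 pts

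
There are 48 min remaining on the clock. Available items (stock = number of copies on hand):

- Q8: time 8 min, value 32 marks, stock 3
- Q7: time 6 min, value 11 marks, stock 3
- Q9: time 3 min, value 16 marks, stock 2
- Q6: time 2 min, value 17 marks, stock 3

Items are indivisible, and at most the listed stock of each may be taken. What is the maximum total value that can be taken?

201 marks

Best selections within time 48 and stock limits:
- 3×Q8 + 2×Q7 + 2×Q9 + 3×Q6: time 48, value 201
- 3×Q8 + 1×Q7 + 2×Q9 + 3×Q6: time 42, value 190
Best: 201 marks.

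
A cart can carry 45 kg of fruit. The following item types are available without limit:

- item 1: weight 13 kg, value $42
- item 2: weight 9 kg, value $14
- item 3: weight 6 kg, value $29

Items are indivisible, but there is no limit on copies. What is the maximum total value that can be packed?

$203

Best value-per-unit is item 3 at 29/6, and filling with it alone uses weight 7×6=42. No mix of the others beats 7×29 = 203.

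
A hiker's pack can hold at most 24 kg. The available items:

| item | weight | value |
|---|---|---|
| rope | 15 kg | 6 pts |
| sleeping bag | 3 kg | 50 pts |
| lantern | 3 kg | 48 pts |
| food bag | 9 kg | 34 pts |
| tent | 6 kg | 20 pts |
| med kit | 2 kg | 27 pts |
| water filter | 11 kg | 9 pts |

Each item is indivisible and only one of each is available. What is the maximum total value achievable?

Check high-value combinations within 24 kg:
- sleeping bag+lantern+food bag+tent+med kit: weight 3+3+9+6+2=23, value 50+48+34+20+27=179
- sleeping bag+lantern+food bag+med kit: weight 3+3+9+2=17, value 50+48+34+27=159
- sleeping bag+lantern+food bag+tent: weight 3+3+9+6=21, value 50+48+34+20=152
- sleeping bag+lantern+tent+med kit: weight 3+3+6+2=14, value 50+48+20+27=145
Best: 179 pts.

179 pts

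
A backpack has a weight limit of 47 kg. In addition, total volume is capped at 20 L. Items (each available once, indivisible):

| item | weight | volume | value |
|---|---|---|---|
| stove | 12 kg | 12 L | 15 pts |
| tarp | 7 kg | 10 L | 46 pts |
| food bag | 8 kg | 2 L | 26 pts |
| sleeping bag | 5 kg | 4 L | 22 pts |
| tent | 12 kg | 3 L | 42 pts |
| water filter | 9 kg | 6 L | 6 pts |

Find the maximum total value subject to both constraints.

136 pts

Feasible sets respecting both limits:
- tarp+food bag+sleeping bag+tent: weight 32, volume 19, value 136
- tarp+food bag+tent: weight 27, volume 15, value 114
- tarp+sleeping bag+tent: weight 24, volume 17, value 110
- food bag+sleeping bag+tent+water filter: weight 34, volume 15, value 96
Best: 136 pts.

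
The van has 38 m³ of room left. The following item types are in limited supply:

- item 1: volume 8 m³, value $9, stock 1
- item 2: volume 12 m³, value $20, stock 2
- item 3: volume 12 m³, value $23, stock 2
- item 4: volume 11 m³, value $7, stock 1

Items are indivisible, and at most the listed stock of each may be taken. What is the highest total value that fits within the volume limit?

Best selections within volume 38 and stock limits:
- 1×item 2 + 2×item 3: volume 36, value 66
- 2×item 2 + 1×item 3: volume 36, value 63
- 1×item 1 + 2×item 3: volume 32, value 55
- 2×item 3 + 1×item 4: volume 35, value 53
Best: $66.

$66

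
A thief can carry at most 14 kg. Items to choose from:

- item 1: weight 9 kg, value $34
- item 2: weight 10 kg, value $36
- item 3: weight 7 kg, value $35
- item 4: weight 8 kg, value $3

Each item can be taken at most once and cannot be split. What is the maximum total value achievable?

Check high-value combinations within 14 kg:
- item 2: weight 10, value 36
- item 3: weight 7, value 35
- item 1: weight 9, value 34
- item 4: weight 8, value 3
Best: $36.

$36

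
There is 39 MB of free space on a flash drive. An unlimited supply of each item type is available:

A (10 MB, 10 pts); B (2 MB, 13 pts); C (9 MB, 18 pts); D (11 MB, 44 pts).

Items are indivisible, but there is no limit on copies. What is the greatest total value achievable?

247 pts

Best value-per-unit is B at 13/2, and filling with it alone uses size 19×2=38. No mix of the others beats 19×13 = 247.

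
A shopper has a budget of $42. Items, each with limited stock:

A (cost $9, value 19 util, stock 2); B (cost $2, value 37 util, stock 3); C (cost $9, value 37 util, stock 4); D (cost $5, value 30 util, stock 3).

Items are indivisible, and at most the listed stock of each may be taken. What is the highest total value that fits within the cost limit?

Best selections within cost 42 and stock limits:
- 3×B + 2×C + 3×D: cost 39, value 275
- 3×B + 4×C: cost 42, value 259
- 1×A + 3×B + 1×C + 3×D: cost 39, value 257
Best: 275 util.

275 util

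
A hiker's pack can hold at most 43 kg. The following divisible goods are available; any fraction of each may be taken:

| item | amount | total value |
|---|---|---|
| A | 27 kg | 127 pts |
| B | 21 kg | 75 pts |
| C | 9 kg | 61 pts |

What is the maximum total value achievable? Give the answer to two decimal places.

Take in order of value per unit:
- C (61/9 per unit): all 9 → value 61, running total 61.00
- A (127/27 per unit): all 27 → value 127, running total 188.00
- B (75/21 per unit): 7 of 21 → value 7×75/21 = 25.0000, running total 213.00
Total 213.00.

213.00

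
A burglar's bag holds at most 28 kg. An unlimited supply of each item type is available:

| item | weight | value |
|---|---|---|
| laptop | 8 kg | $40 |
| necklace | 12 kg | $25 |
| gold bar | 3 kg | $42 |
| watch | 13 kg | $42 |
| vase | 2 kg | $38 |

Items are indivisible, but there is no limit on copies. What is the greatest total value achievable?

$532

Best value-per-unit is vase at 38/2, and filling with it alone uses weight 14×2=28. No mix of the others beats 14×38 = 532.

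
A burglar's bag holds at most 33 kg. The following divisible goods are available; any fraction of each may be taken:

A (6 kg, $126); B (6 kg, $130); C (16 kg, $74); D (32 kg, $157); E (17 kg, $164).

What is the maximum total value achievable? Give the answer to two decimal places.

439.63

Take in order of value per unit:
- B (130/6 per unit): all 6 → value 130, running total 130.00
- A (126/6 per unit): all 6 → value 126, running total 256.00
- E (164/17 per unit): all 17 → value 164, running total 420.00
- D (157/32 per unit): 4 of 32 → value 4×157/32 = 19.6250, running total 439.63
Total 439.63.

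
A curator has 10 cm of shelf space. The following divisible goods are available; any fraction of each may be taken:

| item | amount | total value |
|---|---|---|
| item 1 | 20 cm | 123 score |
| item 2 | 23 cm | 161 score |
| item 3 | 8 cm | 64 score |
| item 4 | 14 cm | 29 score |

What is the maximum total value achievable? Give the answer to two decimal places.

Take in order of value per unit:
- item 3 (64/8 per unit): all 8 → value 64, running total 64.00
- item 2 (161/23 per unit): 2 of 23 → value 2×161/23 = 14.0000, running total 78.00
Total 78.00.

78.00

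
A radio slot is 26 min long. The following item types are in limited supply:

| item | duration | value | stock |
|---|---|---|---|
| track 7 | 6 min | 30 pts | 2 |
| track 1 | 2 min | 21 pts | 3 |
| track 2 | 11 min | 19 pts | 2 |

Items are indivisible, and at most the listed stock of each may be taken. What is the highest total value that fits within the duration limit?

Best selections within duration 26 and stock limits:
- 2×track 7 + 3×track 1: duration 18, value 123
- 1×track 7 + 3×track 1 + 1×track 2: duration 23, value 112
- 2×track 7 + 2×track 1: duration 16, value 102
- 2×track 7 + 1×track 1 + 1×track 2: duration 25, value 100
Best: 123 pts.

123 pts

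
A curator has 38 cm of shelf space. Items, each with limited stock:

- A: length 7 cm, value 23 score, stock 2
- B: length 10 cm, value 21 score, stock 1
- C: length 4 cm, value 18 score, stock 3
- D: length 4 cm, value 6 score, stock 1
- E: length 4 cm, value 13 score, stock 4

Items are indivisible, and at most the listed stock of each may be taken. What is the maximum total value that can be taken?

Best selections within length 38 and stock limits:
- 2×A + 3×C + 3×E: length 38, value 139
- 2×A + 2×C + 4×E: length 38, value 134
- 2×A + 3×C + 1×D + 2×E: length 38, value 132
- 1×A + 3×C + 4×E: length 35, value 129
Best: 139 score.

139 score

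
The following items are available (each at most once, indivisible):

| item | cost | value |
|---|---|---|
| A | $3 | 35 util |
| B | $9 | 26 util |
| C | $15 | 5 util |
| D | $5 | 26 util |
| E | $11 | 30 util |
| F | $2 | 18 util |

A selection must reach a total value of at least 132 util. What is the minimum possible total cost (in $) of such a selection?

30

Subsets with value ≥ 132, sorted by total cost:
- A+B+D+E+F: cost 30, value 135
- A+B+C+D+E+F: cost 45, value 140
Minimum cost: 30 $.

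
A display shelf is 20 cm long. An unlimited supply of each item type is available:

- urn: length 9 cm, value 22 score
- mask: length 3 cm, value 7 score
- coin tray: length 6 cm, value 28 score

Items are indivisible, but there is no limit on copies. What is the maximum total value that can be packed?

Best value-per-unit is coin tray at 28/6, and filling with it alone uses length 3×6=18. No mix of the others beats 3×28 = 84.

84 score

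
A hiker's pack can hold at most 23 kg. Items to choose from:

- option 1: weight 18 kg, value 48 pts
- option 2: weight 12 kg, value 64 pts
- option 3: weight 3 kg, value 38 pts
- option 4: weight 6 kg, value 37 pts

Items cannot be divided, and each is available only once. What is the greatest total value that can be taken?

This is a 0/1 knapsack; check combinations near the capacity.
- option 2+option 3+option 4: weight 12+3+6=21, value 64+38+37=139
- option 2+option 3: weight 12+3=15, value 64+38=102
- option 2+option 4: weight 12+6=18, value 64+37=101
Best: 139 pts.

139 pts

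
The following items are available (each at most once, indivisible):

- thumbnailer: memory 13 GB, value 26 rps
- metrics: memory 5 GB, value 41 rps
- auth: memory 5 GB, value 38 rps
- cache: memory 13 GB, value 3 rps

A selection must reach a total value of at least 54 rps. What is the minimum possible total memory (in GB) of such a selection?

10

Subsets with value ≥ 54, sorted by total memory:
- metrics+auth: memory 10, value 79
- thumbnailer+metrics: memory 18, value 67
Minimum memory: 10 GB.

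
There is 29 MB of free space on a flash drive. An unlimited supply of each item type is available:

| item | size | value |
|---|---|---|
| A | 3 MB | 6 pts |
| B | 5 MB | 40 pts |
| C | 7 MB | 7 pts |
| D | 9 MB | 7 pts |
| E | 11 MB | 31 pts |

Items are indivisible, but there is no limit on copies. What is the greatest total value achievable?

Best value-per-unit is B at 40/5; filling with it alone gives 5×40 = 200.
Optimal mix: 1×A + 5×B → size 28, value 206.

206 pts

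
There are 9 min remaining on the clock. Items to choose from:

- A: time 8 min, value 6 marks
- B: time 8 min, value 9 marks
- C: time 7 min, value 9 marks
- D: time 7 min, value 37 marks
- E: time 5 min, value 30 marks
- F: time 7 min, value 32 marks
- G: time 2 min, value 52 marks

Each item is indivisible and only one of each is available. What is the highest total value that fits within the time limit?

Check high-value combinations within 9 min:
- D+G: time 7+2=9, value 37+52=89
- F+G: time 7+2=9, value 32+52=84
- E+G: time 5+2=7, value 30+52=82
Best: 89 marks.

89 marks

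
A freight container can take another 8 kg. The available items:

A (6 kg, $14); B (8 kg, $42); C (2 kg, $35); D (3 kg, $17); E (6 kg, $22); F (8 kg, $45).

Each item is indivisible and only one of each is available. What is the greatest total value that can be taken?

Check high-value combinations within 8 kg:
- C+E: weight 2+6=8, value 35+22=57
- C+D: weight 2+3=5, value 35+17=52
- A+C: weight 6+2=8, value 14+35=49
Best: $57.

$57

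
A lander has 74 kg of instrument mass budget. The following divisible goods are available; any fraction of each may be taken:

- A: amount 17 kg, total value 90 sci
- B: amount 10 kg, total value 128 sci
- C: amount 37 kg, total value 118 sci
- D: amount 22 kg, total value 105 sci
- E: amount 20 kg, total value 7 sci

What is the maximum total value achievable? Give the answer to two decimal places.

402.73

Take in order of value per unit:
- B (128/10 per unit): all 10 → value 128, running total 128.00
- A (90/17 per unit): all 17 → value 90, running total 218.00
- D (105/22 per unit): all 22 → value 105, running total 323.00
- C (118/37 per unit): 25 of 37 → value 25×118/37 = 79.7297, running total 402.73
Total 402.73.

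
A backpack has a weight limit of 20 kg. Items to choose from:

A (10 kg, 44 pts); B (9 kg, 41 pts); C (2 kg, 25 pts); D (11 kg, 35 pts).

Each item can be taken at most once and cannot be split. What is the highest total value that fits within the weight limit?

85 pts

Check high-value combinations within 20 kg:
- A+B: weight 10+9=19, value 44+41=85
- B+D: weight 9+11=20, value 41+35=76
- A+C: weight 10+2=12, value 44+25=69
Best: 85 pts.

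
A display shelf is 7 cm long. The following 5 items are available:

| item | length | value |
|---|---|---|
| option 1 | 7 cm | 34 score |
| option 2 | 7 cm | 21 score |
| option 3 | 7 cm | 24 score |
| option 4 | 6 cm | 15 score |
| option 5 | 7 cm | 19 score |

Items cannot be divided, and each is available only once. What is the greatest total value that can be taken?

34 score

Check high-value combinations within 7 cm:
- option 1: length 7, value 34
- option 3: length 7, value 24
- option 2: length 7, value 21
- option 5: length 7, value 19
- option 4: length 6, value 15
Best: 34 score.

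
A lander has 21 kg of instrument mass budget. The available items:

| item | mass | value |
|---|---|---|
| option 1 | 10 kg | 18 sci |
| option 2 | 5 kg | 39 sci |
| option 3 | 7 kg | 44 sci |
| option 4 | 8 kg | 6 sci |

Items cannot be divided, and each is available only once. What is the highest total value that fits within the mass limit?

This is a 0/1 knapsack; check combinations near the capacity.
- option 2+option 3+option 4: mass 5+7+8=20, value 39+44+6=89
- option 2+option 3: mass 5+7=12, value 39+44=83
- option 1+option 3: mass 10+7=17, value 18+44=62
- option 1+option 2: mass 10+5=15, value 18+39=57
- option 3+option 4: mass 7+8=15, value 44+6=50
Best: 89 sci.

89 sci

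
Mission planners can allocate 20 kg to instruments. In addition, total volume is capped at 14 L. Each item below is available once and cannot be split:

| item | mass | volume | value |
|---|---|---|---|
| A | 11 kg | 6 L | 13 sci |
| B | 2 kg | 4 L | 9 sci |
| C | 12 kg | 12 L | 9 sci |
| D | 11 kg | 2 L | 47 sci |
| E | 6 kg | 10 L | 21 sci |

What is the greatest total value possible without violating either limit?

68 sci

Feasible sets respecting both limits:
- D+E: mass 17, volume 12, value 68
- B+D: mass 13, volume 6, value 56
- D: mass 11, volume 2, value 47
Best: 68 sci.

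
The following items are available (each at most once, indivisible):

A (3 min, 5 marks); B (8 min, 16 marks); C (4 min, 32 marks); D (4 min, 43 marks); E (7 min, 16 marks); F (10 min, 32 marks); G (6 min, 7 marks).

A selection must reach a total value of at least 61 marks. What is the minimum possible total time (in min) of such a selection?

8

Subsets with value ≥ 61, sorted by total time:
- C+D: time 8, value 75
- A+C+D: time 11, value 80
- C+D+G: time 14, value 82
Minimum time: 8 min.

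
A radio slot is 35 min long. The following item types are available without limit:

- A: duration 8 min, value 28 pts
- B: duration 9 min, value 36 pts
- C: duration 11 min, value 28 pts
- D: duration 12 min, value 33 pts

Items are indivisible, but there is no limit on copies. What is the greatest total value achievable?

136 pts

Best value-per-unit is B at 36/9; filling with it alone gives 3×36 = 108.
Optimal mix: 1×A + 3×B → duration 35, value 136.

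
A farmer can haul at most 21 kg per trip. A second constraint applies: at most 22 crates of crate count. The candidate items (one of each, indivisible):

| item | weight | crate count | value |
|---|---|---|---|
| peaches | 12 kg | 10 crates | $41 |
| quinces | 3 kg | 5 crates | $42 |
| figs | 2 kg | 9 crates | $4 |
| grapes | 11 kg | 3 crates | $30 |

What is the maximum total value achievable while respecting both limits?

Feasible sets respecting both limits:
- peaches+quinces: weight 15, crate count 15, value 83
- quinces+figs+grapes: weight 16, crate count 17, value 76
- quinces+grapes: weight 14, crate count 8, value 72
- quinces+figs: weight 5, crate count 14, value 46
Best: $83.

$83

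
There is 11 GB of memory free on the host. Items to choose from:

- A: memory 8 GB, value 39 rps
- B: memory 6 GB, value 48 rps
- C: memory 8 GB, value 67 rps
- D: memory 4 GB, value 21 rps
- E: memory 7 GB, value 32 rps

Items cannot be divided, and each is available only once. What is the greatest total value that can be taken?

69 rps

This is a 0/1 knapsack; check combinations near the capacity.
- B+D: memory 6+4=10, value 48+21=69
- C: memory 8, value 67
- D+E: memory 4+7=11, value 21+32=53
- B: memory 6, value 48
- A: memory 8, value 39
Best: 69 rps.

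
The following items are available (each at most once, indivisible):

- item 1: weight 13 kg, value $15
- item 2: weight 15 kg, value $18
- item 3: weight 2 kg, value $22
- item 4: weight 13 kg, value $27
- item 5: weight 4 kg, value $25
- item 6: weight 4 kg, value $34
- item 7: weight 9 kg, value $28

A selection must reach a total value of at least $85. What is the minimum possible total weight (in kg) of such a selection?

Subsets with value ≥ 85, sorted by total weight:
- item 5+item 6+item 7: weight 17, value 87
- item 3+item 5+item 6+item 7: weight 19, value 109
Minimum weight: 17 kg.

17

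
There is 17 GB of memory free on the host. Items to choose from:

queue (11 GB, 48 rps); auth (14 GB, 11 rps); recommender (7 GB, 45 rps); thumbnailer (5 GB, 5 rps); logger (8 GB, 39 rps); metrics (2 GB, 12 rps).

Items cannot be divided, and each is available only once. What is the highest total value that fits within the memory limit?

96 rps

This is a 0/1 knapsack; check combinations near the capacity.
- recommender+logger+metrics: memory 7+8+2=17, value 45+39+12=96
- recommender+logger: memory 7+8=15, value 45+39=84
- recommender+thumbnailer+metrics: memory 7+5+2=14, value 45+5+12=62
- queue+metrics: memory 11+2=13, value 48+12=60
Best: 96 rps.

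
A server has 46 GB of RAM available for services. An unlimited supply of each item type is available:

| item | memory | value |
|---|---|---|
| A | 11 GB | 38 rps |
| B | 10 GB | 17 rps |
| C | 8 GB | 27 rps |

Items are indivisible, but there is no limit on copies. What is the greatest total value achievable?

157 rps

Best value-per-unit is A at 38/11; filling with it alone gives 4×38 = 152.
Optimal mix: 2×A + 3×C → memory 46, value 157.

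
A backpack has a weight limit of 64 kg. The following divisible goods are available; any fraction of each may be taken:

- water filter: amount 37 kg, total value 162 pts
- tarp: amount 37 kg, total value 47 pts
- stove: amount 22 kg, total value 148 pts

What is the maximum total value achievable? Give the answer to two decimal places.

316.35

Take in order of value per unit:
- stove (148/22 per unit): all 22 → value 148, running total 148.00
- water filter (162/37 per unit): all 37 → value 162, running total 310.00
- tarp (47/37 per unit): 5 of 37 → value 5×47/37 = 6.3514, running total 316.35
Total 316.35.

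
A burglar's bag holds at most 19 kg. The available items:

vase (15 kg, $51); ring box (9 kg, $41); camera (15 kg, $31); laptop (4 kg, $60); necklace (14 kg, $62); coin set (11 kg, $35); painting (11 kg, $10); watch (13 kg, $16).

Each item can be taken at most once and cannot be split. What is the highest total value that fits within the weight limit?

$122

Check high-value combinations within 19 kg:
- laptop+necklace: weight 4+14=18, value 60+62=122
- vase+laptop: weight 15+4=19, value 51+60=111
- ring box+laptop: weight 9+4=13, value 41+60=101
- laptop+coin set: weight 4+11=15, value 60+35=95
Best: $122.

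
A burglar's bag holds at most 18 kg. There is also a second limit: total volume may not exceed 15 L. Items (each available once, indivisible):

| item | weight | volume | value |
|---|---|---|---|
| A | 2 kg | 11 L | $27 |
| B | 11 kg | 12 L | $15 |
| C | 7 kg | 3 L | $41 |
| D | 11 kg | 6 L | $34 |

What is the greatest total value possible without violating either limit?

$75

Feasible sets respecting both limits:
- C+D: weight 18, volume 9, value 75
- A+C: weight 9, volume 14, value 68
- B+C: weight 18, volume 15, value 56
Best: $75.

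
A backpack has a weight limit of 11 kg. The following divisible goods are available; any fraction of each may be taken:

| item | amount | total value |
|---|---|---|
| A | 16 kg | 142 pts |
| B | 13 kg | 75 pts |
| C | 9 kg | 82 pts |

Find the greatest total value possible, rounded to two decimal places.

99.75

Take in order of value per unit:
- C (82/9 per unit): all 9 → value 82, running total 82.00
- A (142/16 per unit): 2 of 16 → value 2×142/16 = 17.7500, running total 99.75
Total 99.75.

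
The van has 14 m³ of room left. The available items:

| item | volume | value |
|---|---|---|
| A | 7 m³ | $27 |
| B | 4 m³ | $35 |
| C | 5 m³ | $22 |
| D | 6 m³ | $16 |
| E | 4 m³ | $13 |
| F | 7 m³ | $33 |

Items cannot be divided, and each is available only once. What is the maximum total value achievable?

$70

Check high-value combinations within 14 m³:
- B+C+E: volume 4+5+4=13, value 35+22+13=70
- B+F: volume 4+7=11, value 35+33=68
- B+D+E: volume 4+6+4=14, value 35+16+13=64
- A+B: volume 7+4=11, value 27+35=62
- A+F: volume 7+7=14, value 27+33=60
Best: $70.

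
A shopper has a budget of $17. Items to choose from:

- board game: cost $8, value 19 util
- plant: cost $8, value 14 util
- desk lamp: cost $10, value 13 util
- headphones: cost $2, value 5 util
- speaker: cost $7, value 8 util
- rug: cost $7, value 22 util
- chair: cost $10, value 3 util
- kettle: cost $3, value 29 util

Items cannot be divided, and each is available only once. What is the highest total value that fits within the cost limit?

This is a 0/1 knapsack; check combinations near the capacity.
- speaker+rug+kettle: cost 7+7+3=17, value 8+22+29=59
- headphones+rug+kettle: cost 2+7+3=12, value 5+22+29=56
- board game+headphones+kettle: cost 8+2+3=13, value 19+5+29=53
- rug+kettle: cost 7+3=10, value 22+29=51
- board game+kettle: cost 8+3=11, value 19+29=48
Best: 59 util.

59 util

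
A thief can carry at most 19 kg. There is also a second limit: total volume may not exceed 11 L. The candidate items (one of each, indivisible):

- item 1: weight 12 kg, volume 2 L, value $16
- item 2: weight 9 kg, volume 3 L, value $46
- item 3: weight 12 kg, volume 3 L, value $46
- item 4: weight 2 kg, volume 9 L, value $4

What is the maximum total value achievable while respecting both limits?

Feasible sets respecting both limits:
- item 2: weight 9, volume 3, value 46
- item 3: weight 12, volume 3, value 46
- item 1+item 4: weight 14, volume 11, value 20
- item 1: weight 12, volume 2, value 16
Best: $46.

$46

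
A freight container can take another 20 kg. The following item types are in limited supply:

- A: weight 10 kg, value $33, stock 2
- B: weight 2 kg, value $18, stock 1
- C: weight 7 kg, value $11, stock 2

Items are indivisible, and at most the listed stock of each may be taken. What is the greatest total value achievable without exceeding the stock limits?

Best selections within weight 20 and stock limits:
- 2×A: weight 20, value 66
- 1×A + 1×B + 1×C: weight 19, value 62
- 1×A + 1×B: weight 12, value 51
Best: $66.

$66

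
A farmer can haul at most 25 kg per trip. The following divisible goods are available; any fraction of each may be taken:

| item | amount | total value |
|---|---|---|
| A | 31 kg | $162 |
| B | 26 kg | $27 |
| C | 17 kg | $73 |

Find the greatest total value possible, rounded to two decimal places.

Take in order of value per unit:
- A (162/31 per unit): 25 of 31 → value 25×162/31 = 130.6452, running total 130.65
Total 130.65.

130.65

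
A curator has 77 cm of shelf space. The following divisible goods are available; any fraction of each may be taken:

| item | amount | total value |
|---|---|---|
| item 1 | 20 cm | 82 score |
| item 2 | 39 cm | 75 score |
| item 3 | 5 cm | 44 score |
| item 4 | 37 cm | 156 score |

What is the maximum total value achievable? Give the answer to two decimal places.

310.85

Take in order of value per unit:
- item 3 (44/5 per unit): all 5 → value 44, running total 44.00
- item 4 (156/37 per unit): all 37 → value 156, running total 200.00
- item 1 (82/20 per unit): all 20 → value 82, running total 282.00
- item 2 (75/39 per unit): 15 of 39 → value 15×75/39 = 28.8462, running total 310.85
Total 310.85.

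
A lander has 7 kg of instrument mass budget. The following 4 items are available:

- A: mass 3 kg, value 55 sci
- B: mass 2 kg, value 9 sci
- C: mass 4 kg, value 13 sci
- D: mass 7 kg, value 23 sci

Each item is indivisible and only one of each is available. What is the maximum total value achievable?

68 sci

Check high-value combinations within 7 kg:
- A+C: mass 3+4=7, value 55+13=68
- A+B: mass 3+2=5, value 55+9=64
- A: mass 3, value 55
- D: mass 7, value 23
Best: 68 sci.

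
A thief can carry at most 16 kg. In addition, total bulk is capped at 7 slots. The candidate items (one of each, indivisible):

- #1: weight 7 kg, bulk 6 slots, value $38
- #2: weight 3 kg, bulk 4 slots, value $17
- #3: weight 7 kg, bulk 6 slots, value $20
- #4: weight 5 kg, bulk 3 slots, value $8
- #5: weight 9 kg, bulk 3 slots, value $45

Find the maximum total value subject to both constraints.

Feasible sets respecting both limits:
- #2+#5: weight 12, bulk 7, value 62
- #4+#5: weight 14, bulk 6, value 53
- #5: weight 9, bulk 3, value 45
Best: $62.

$62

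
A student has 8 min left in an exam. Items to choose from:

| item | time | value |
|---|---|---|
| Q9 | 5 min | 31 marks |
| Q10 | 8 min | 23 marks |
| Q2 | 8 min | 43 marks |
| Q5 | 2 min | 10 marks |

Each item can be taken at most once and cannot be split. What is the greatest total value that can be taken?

Check high-value combinations within 8 min:
- Q2: time 8, value 43
- Q9+Q5: time 5+2=7, value 31+10=41
- Q9: time 5, value 31
Best: 43 marks.

43 marks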